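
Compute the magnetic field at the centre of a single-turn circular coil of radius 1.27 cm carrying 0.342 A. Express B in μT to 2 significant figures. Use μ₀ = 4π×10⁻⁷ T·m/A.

At the centre of a circular loop the Biot–Savart law gives B = μ₀I/(2R).
B = (4π×10⁻⁷ × 0.342) / (2 × 0.0127) = 1.69×10⁻⁵ T.

B ≈ 17 μT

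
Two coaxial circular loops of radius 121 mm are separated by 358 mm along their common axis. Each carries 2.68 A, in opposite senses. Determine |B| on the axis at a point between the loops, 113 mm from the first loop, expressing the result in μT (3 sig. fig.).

B ≈ 4.22 μT

Each loop contributes B = μ₀IR²/[2(R²+z²)^(3/2)] on the axis, with z measured from that loop.
Loop 1 (z = 0.113 m): B₁ = 5.43×10⁻⁶ T. Loop 2 (z = 0.245 m): B₂ = 1.21×10⁻⁶ T.
The fields oppose: B = |B₁ − B₂| = 4.22×10⁻⁶ T.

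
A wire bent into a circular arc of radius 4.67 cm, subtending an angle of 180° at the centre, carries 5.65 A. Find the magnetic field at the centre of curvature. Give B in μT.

The Biot–Savart field of a circular arc at its centre is B = μ₀Iφ/(4πR), with φ = 3.142 rad.
B = (4π×10⁻⁷ × 5.65 × 3.142) / (4π × 0.0467) = 3.80×10⁻⁵ T.

B ≈ 38.0 μT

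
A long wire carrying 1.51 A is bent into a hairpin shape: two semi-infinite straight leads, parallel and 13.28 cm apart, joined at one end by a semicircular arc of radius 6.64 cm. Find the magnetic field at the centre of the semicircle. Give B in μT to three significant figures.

B ≈ 11.7 μT

The semicircular arc contributes B_arc = μ₀I·π/(4πR) = μ₀I/(4R) = 7.14×10⁻⁶ T.
Each semi-infinite lead is at perpendicular distance R = 0.0664 m from the centre, with the perpendicular foot at its near end, so it contributes μ₀I/(4πR); both point the same way, together 4.55×10⁻⁶ T.
Arc and leads all point the same direction: B = 7.14×10⁻⁶ + 4.55×10⁻⁶ = 1.17×10⁻⁵ T.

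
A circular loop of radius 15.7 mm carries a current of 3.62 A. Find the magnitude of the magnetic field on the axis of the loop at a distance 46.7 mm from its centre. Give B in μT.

On the axis of a circular loop, B = μ₀IR² / [2(R²+z²)^(3/2)].
R² + z² = (0.0157)² + (0.0467)² = 0.002427 m², and (R²+z²)^(3/2) = 1.20×10⁻⁴ m³.
B = (4π×10⁻⁷ × 3.62 × 0.0002465) / (2 × 1.20×10⁻⁴) = 4.69×10⁻⁶ T.

B ≈ 4.69 μT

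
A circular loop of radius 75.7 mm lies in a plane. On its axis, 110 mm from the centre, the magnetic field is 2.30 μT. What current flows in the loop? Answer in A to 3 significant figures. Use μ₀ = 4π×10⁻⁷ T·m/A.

I ≈ 1.52 A

On the axis of a loop, B = μ₀IR²/[2(R²+z²)^(3/2)], so I = 2B(R²+z²)^(3/2)/(μ₀R²).
R² + z² = 0.00573 + 0.0121 = 0.01783 m²; raised to 3/2 gives 2.38×10⁻³ m³.
I = 2 × 2.30×10⁻⁶ × 2.38×10⁻³ / (1.26×10⁻⁶ × 0.00573) = 1.52 A.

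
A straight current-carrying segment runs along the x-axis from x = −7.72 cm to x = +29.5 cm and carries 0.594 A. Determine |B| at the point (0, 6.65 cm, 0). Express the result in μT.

B ≈ 1.55 μT

For a finite straight segment, B = (μ₀I/4πd)(sinθ₁ + sinθ₂), where θ₁, θ₂ are the angles from the perpendicular to each end.
The perpendicular distance is d = 0.0665 m; the end-offsets along the wire are a = 0.0772 m and b = 0.295 m.
sinθ₁ = 0.0772/√(0.0772²+0.0665²) = 0.7577; sinθ₂ = 0.295/√(0.295²+0.0665²) = 0.9755.
B = (4π×10⁻⁷ × 0.594) / (4π × 0.0665) × (0.7577 + 0.9755) = 1.55×10⁻⁶ T.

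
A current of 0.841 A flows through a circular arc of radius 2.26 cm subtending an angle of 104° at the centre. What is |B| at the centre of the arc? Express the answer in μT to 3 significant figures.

The Biot–Savart field of a circular arc at its centre is B = μ₀Iφ/(4πR), with φ = 1.815 rad.
B = (4π×10⁻⁷ × 0.841 × 1.815) / (4π × 0.0226) = 6.75×10⁻⁶ T.

B ≈ 6.75 μT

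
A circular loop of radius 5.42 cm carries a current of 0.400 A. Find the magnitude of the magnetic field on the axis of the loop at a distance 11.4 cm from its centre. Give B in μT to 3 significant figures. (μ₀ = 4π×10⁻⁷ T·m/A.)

On the axis of a circular loop, B = μ₀IR² / [2(R²+z²)^(3/2)].
R² + z² = (0.0542)² + (0.114)² = 0.01593 m², and (R²+z²)^(3/2) = 2.01×10⁻³ m³.
B = (4π×10⁻⁷ × 0.400 × 0.002938) / (2 × 2.01×10⁻³) = 3.67×10⁻⁷ T.

B ≈ 0.367 μT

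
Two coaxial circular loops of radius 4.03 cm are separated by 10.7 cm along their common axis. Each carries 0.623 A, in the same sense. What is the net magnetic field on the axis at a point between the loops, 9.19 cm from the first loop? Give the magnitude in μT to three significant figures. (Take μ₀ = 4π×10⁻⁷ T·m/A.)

Each loop contributes B = μ₀IR²/[2(R²+z²)^(3/2)] on the axis, with z measured from that loop.
Loop 1 (z = 0.0919 m): B₁ = 6.29×10⁻⁷ T. Loop 2 (z = 0.0151 m): B₂ = 7.98×10⁻⁶ T.
The fields add: B = B₁ + B₂ = 8.61×10⁻⁶ T.

B ≈ 8.61 μT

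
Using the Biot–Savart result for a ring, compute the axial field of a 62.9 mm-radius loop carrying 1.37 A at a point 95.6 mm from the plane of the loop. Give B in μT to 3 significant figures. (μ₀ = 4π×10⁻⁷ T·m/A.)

B ≈ 2.27 μT

On the axis of a circular loop, B = μ₀IR² / [2(R²+z²)^(3/2)].
R² + z² = (0.0629)² + (0.0956)² = 0.0131 m², and (R²+z²)^(3/2) = 1.50×10⁻³ m³.
B = (4π×10⁻⁷ × 1.37 × 0.003956) / (2 × 1.50×10⁻³) = 2.27×10⁻⁶ T.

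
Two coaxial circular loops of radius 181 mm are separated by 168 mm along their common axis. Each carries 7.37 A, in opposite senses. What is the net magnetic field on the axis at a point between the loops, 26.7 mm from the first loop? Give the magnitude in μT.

Each loop contributes B = μ₀IR²/[2(R²+z²)^(3/2)] on the axis, with z measured from that loop.
Loop 1 (z = 0.0267 m): B₁ = 2.48×10⁻⁵ T. Loop 2 (z = 0.1413 m): B₂ = 1.25×10⁻⁵ T.
The fields oppose: B = |B₁ − B₂| = 1.22×10⁻⁵ T.

B ≈ 12.2 μT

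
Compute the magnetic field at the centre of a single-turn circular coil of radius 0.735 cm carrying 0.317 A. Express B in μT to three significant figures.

B ≈ 27.1 μT

At the centre of a circular loop the Biot–Savart law gives B = μ₀I/(2R).
B = (4π×10⁻⁷ × 0.317) / (2 × 0.00735) = 2.71×10⁻⁵ T.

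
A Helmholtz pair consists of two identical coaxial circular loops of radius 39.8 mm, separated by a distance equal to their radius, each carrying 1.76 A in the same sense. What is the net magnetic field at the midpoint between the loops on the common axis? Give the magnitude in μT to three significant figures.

B ≈ 39.8 μT

Each loop contributes B = μ₀IR²/[2(R²+z²)^(3/2)] on the axis, with z measured from that loop.
Loop 1 (z = 0.0199 m): B₁ = 1.99×10⁻⁵ T. Loop 2 (z = 0.0199 m): B₂ = 1.99×10⁻⁵ T.
The fields add: B = B₁ + B₂ = 3.98×10⁻⁵ T.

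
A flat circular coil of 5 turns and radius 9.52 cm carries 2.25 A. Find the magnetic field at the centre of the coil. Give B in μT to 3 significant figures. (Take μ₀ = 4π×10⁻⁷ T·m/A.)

For an N-turn flat coil, B = Nμ₀I/(2R) with R = 0.0952 m.
B = 5 × 1.48×10⁻⁵ T = 7.42×10⁻⁵ T.

B ≈ 74.2 μT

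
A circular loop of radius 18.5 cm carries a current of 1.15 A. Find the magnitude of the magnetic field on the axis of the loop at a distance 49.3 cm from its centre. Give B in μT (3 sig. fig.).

B ≈ 0.169 μT

On the axis of a circular loop, B = μ₀IR² / [2(R²+z²)^(3/2)].
R² + z² = (0.185)² + (0.493)² = 0.2773 m², and (R²+z²)^(3/2) = 0.146 m³.
B = (4π×10⁻⁷ × 1.15 × 0.03422) / (2 × 0.146) = 1.69×10⁻⁷ T.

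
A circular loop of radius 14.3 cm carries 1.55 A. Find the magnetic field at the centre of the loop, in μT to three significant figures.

At the centre of a circular loop the Biot–Savart law gives B = μ₀I/(2R).
B = (4π×10⁻⁷ × 1.55) / (2 × 0.143) = 6.81×10⁻⁶ T.

B ≈ 6.81 μT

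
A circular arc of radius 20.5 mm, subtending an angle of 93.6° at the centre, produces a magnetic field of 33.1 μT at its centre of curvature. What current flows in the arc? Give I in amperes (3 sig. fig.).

I ≈ 4.15 A

For a circular arc, B = μ₀Iφ/(4πR) with φ in radians; here φ = 1.634 rad.
So I = 4πRB/(μ₀φ) = 4π × 0.0205 × 3.31×10⁻⁵ / (4π×10⁻⁷ × 1.634) = 4.15 A.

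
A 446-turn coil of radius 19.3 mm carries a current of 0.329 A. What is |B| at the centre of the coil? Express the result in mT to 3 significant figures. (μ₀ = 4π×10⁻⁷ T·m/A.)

For an N-turn flat coil, B = Nμ₀I/(2R) with R = 0.0193 m.
B = 446 × 1.07×10⁻⁵ T = 4.78×10⁻³ T.

B ≈ 4.78 mT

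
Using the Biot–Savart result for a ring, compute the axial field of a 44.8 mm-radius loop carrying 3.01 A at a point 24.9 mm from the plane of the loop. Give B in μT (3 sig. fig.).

On the axis of a circular loop, B = μ₀IR² / [2(R²+z²)^(3/2)].
R² + z² = (0.0448)² + (0.0249)² = 0.002627 m², and (R²+z²)^(3/2) = 1.35×10⁻⁴ m³.
B = (4π×10⁻⁷ × 3.01 × 0.002007) / (2 × 1.35×10⁻⁴) = 2.82×10⁻⁵ T.

B ≈ 28.2 μT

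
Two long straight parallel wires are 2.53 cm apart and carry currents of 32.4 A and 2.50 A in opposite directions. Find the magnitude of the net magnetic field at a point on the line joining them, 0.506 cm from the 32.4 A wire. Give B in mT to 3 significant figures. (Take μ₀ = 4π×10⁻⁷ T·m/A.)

Each long wire gives B = μ₀I/(2πd). Distances are d₁ = 0.00506 m and d₂ = 0.02024 m.
B₁ = 1.28×10⁻³ T, B₂ = 2.47×10⁻⁵ T.
Between antiparallel currents both contributions point the same way, so they add. B = B₁ + B₂ = 1.28×10⁻³ + 2.47×10⁻⁵ = 1.31×10⁻³ T.

B ≈ 1.31 mT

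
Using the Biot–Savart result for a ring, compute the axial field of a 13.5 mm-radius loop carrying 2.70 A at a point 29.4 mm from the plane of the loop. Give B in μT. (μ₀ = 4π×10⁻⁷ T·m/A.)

B ≈ 9.13 μT

On the axis of a circular loop, B = μ₀IR² / [2(R²+z²)^(3/2)].
R² + z² = (0.0135)² + (0.0294)² = 0.001047 m², and (R²+z²)^(3/2) = 3.39×10⁻⁵ m³.
B = (4π×10⁻⁷ × 2.70 × 0.0001822) / (2 × 3.39×10⁻⁵) = 9.13×10⁻⁶ T.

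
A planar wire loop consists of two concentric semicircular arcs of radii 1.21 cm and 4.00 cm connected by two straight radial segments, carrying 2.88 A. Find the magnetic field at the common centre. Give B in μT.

B ≈ 52.2 μT

The radial connectors point toward the centre, so dl × r̂ = 0 and they contribute nothing.
Each semicircle gives μ₀I/(4R): inner arc 7.48×10⁻⁵ T, outer arc 2.26×10⁻⁵ T.
The two arcs carry current in opposite angular senses, so their fields oppose: B = |7.48×10⁻⁵ − 2.26×10⁻⁵| = 5.22×10⁻⁵ T.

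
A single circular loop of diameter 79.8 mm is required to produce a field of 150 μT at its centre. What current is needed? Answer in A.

I ≈ 9.53 A

At the centre of a circular loop B = μ₀I/(2R), so I = 2RB/μ₀.
With R = 0.0399 m, I = 2 × 0.0399 × 1.50×10⁻⁴ / (4π×10⁻⁷) = 9.53 A.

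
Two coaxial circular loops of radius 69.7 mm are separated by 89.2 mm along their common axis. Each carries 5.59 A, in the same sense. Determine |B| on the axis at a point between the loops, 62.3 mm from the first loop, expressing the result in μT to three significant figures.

Each loop contributes B = μ₀IR²/[2(R²+z²)^(3/2)] on the axis, with z measured from that loop.
Loop 1 (z = 0.0623 m): B₁ = 2.09×10⁻⁵ T. Loop 2 (z = 0.0269 m): B₂ = 4.09×10⁻⁵ T.
The fields add: B = B₁ + B₂ = 6.18×10⁻⁵ T.

B ≈ 61.8 μT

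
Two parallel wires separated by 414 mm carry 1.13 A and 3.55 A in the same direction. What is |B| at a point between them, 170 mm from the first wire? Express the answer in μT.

Each long wire gives B = μ₀I/(2πd). Distances are d₁ = 0.17 m and d₂ = 0.244 m.
B₁ = 1.33×10⁻⁶ T, B₂ = 2.91×10⁻⁶ T.
Between parallel currents the two contributions point in opposite directions, so they subtract. B = |B₁ − B₂| = |1.33×10⁻⁶ − 2.91×10⁻⁶| = 1.58×10⁻⁶ T.

B ≈ 1.58 μT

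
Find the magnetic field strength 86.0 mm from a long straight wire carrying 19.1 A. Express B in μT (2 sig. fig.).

B ≈ 44 μT

For an infinitely long straight wire, B = μ₀I/(2πd).
B = (4π×10⁻⁷ × 19.1) / (2π × 0.086) = 4.44×10⁻⁵ T.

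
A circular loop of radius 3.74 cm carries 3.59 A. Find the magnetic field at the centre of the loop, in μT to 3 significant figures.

B ≈ 60.3 μT

At the centre of a circular loop the Biot–Savart law gives B = μ₀I/(2R).
B = (4π×10⁻⁷ × 3.59) / (2 × 0.0374) = 6.03×10⁻⁵ T.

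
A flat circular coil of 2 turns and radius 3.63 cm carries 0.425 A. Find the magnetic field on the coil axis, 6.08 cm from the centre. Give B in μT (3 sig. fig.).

B ≈ 1.98 μT

For an N-turn flat coil, B = Nμ₀IR²/[2(R²+z²)^(3/2)] with R = 0.0363 m, z = 0.0608 m.
B = 2 × 9.91×10⁻⁷ T = 1.98×10⁻⁶ T.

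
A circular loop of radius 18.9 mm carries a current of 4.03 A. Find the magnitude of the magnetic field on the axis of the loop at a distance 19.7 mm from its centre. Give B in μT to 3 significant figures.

On the axis of a circular loop, B = μ₀IR² / [2(R²+z²)^(3/2)].
R² + z² = (0.0189)² + (0.0197)² = 0.0007453 m², and (R²+z²)^(3/2) = 2.03×10⁻⁵ m³.
B = (4π×10⁻⁷ × 4.03 × 0.0003572) / (2 × 2.03×10⁻⁵) = 4.45×10⁻⁵ T.

B ≈ 44.5 μT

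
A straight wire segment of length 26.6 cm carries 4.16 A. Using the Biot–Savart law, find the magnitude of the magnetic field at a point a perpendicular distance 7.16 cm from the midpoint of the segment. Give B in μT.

For a finite straight segment, B = (μ₀I/4πd)(sinθ₁ + sinθ₂), where θ₁, θ₂ are the angles from the perpendicular to each end.
The perpendicular from the point meets the wire at its midpoint, so each end is L/2 = 0.133 m away along the wire.
sinθ₁ = 0.133/√(0.133²+0.0716²) = 0.8805; sinθ₂ = 0.133/√(0.133²+0.0716²) = 0.8805.
B = (4π×10⁻⁷ × 4.16) / (4π × 0.0716) × (0.8805 + 0.8805) = 1.02×10⁻⁵ T.

B ≈ 10.2 μT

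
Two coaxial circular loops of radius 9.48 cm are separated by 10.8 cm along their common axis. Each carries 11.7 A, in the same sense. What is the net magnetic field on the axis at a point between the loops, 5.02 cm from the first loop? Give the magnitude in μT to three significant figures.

Each loop contributes B = μ₀IR²/[2(R²+z²)^(3/2)] on the axis, with z measured from that loop.
Loop 1 (z = 0.0502 m): B₁ = 5.35×10⁻⁵ T. Loop 2 (z = 0.0578 m): B₂ = 4.83×10⁻⁵ T.
The fields add: B = B₁ + B₂ = 1.02×10⁻⁴ T.

B ≈ 102 μT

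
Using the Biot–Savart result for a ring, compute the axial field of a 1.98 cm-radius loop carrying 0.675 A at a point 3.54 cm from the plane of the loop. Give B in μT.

B ≈ 2.49 μT

On the axis of a circular loop, B = μ₀IR² / [2(R²+z²)^(3/2)].
R² + z² = (0.0198)² + (0.0354)² = 0.001645 m², and (R²+z²)^(3/2) = 6.67×10⁻⁵ m³.
B = (4π×10⁻⁷ × 0.675 × 0.000392) / (2 × 6.67×10⁻⁵) = 2.49×10⁻⁶ T.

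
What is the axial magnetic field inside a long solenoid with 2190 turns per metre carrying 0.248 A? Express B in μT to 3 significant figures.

B ≈ 683 μT

Inside a long solenoid, B = μ₀nI with n = 2190 turns/m.
B = 4π×10⁻⁷ × 2190 × 0.248 = 6.83×10⁻⁴ T.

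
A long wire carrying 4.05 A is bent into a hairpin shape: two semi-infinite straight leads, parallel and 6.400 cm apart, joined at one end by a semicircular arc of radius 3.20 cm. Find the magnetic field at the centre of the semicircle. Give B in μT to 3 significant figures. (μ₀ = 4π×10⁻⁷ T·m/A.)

The semicircular arc contributes B_arc = μ₀I·π/(4πR) = μ₀I/(4R) = 3.98×10⁻⁵ T.
Each semi-infinite lead is at perpendicular distance R = 0.032 m from the centre, with the perpendicular foot at its near end, so it contributes μ₀I/(4πR); both point the same way, together 2.53×10⁻⁵ T.
Arc and leads all point the same direction: B = 3.98×10⁻⁵ + 2.53×10⁻⁵ = 6.51×10⁻⁵ T.

B ≈ 65.1 μT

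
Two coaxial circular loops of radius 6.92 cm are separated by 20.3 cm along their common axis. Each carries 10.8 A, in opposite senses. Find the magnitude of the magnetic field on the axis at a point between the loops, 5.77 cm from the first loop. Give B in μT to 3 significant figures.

B ≈ 36.6 μT

Each loop contributes B = μ₀IR²/[2(R²+z²)^(3/2)] on the axis, with z measured from that loop.
Loop 1 (z = 0.0577 m): B₁ = 4.44×10⁻⁵ T. Loop 2 (z = 0.1453 m): B₂ = 7.80×10⁻⁶ T.
The fields oppose: B = |B₁ − B₂| = 3.66×10⁻⁵ T.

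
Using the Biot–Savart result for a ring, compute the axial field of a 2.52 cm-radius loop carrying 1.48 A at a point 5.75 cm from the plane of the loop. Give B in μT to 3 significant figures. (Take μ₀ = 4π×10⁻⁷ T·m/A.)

On the axis of a circular loop, B = μ₀IR² / [2(R²+z²)^(3/2)].
R² + z² = (0.0252)² + (0.0575)² = 0.003941 m², and (R²+z²)^(3/2) = 2.47×10⁻⁴ m³.
B = (4π×10⁻⁷ × 1.48 × 0.000635) / (2 × 2.47×10⁻⁴) = 2.39×10⁻⁶ T.

B ≈ 2.39 μT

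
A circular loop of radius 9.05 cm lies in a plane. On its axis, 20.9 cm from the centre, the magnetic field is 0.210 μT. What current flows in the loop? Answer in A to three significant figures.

On the axis of a loop, B = μ₀IR²/[2(R²+z²)^(3/2)], so I = 2B(R²+z²)^(3/2)/(μ₀R²).
R² + z² = 0.00819 + 0.04368 = 0.05187 m²; raised to 3/2 gives 1.18×10⁻² m³.
I = 2 × 2.10×10⁻⁷ × 1.18×10⁻² / (1.26×10⁻⁶ × 0.00819) = 0.482 A.

I ≈ 0.482 A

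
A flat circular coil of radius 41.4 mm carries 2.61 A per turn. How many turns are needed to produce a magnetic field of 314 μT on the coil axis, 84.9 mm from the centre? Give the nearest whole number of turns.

For an N-turn coil, B = Nμ₀IR²/[2(R²+z²)^(3/2)]. A single turn gives B₁ = 3.34×10⁻⁶ T with R = 0.0414 m, z = 0.0849 m.
N = B/B₁ = 3.14×10⁻⁴ / 3.34×10⁻⁶ = 94.15.

N = 94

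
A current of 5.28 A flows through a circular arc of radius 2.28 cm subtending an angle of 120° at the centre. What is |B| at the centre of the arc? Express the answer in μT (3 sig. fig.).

The Biot–Savart field of a circular arc at its centre is B = μ₀Iφ/(4πR), with φ = 2.094 rad.
B = (4π×10⁻⁷ × 5.28 × 2.094) / (4π × 0.0228) = 4.85×10⁻⁵ T.

B ≈ 48.5 μT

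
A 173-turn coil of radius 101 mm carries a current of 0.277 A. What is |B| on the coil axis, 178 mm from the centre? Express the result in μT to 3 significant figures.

B ≈ 35.8 μT

For an N-turn flat coil, B = Nμ₀IR²/[2(R²+z²)^(3/2)] with R = 0.101 m, z = 0.178 m.
B = 173 × 2.07×10⁻⁷ T = 3.58×10⁻⁵ T.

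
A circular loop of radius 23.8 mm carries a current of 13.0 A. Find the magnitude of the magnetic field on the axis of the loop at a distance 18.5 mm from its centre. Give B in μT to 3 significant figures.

B ≈ 169 μT

On the axis of a circular loop, B = μ₀IR² / [2(R²+z²)^(3/2)].
R² + z² = (0.0238)² + (0.0185)² = 0.0009087 m², and (R²+z²)^(3/2) = 2.74×10⁻⁵ m³.
B = (4π×10⁻⁷ × 13.0 × 0.0005664) / (2 × 2.74×10⁻⁵) = 1.69×10⁻⁴ T.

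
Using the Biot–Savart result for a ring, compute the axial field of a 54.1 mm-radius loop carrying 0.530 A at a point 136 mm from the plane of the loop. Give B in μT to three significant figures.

B ≈ 0.311 μT

On the axis of a circular loop, B = μ₀IR² / [2(R²+z²)^(3/2)].
R² + z² = (0.0541)² + (0.136)² = 0.02142 m², and (R²+z²)^(3/2) = 3.14×10⁻³ m³.
B = (4π×10⁻⁷ × 0.530 × 0.002927) / (2 × 3.14×10⁻³) = 3.11×10⁻⁷ T.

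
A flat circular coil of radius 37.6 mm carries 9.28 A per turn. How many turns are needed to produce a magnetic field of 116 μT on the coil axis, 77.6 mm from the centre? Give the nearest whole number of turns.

N = 9

For an N-turn coil, B = Nμ₀IR²/[2(R²+z²)^(3/2)]. A single turn gives B₁ = 1.29×10⁻⁵ T with R = 0.0376 m, z = 0.0776 m.
N = B/B₁ = 1.16×10⁻⁴ / 1.29×10⁻⁵ = 9.02.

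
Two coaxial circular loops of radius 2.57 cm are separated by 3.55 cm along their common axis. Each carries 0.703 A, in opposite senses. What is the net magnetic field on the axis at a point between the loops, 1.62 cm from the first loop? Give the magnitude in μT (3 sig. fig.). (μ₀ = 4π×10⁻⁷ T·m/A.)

Each loop contributes B = μ₀IR²/[2(R²+z²)^(3/2)] on the axis, with z measured from that loop.
Loop 1 (z = 0.0162 m): B₁ = 1.04×10⁻⁵ T. Loop 2 (z = 0.0193 m): B₂ = 8.79×10⁻⁶ T.
The fields oppose: B = |B₁ − B₂| = 1.62×10⁻⁶ T.

B ≈ 1.62 μT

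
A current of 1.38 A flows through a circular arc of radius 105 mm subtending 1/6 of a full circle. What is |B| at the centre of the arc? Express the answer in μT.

The Biot–Savart field of a circular arc at its centre is B = μ₀Iφ/(4πR), with φ = 1.047 rad.
B = (4π×10⁻⁷ × 1.38 × 1.047) / (4π × 0.105) = 1.38×10⁻⁶ T.

B ≈ 1.38 μT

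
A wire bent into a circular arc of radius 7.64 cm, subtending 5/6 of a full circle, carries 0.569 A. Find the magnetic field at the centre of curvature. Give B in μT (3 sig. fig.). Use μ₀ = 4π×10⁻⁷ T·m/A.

B ≈ 3.90 μT

The Biot–Savart field of a circular arc at its centre is B = μ₀Iφ/(4πR), with φ = 5.236 rad.
B = (4π×10⁻⁷ × 0.569 × 5.236) / (4π × 0.0764) = 3.90×10⁻⁶ T.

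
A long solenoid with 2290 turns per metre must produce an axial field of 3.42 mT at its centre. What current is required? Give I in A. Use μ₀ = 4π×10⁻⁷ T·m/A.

I ≈ 1.19 A

Inside a long solenoid B = μ₀nI with n = 2290 m⁻¹, so I = B/(μ₀n).
I = 3.42×10⁻³ / (4π×10⁻⁷ × 2290) = 1.19 A.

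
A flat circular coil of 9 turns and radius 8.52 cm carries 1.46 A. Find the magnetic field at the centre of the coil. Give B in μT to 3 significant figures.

B ≈ 96.9 μT

For an N-turn flat coil, B = Nμ₀I/(2R) with R = 0.0852 m.
B = 9 × 1.08×10⁻⁵ T = 9.69×10⁻⁵ T.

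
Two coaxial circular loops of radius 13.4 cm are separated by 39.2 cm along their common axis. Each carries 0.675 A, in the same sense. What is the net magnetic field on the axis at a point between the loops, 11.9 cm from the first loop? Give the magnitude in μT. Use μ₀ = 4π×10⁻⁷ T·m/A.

B ≈ 1.59 μT

Each loop contributes B = μ₀IR²/[2(R²+z²)^(3/2)] on the axis, with z measured from that loop.
Loop 1 (z = 0.119 m): B₁ = 1.32×10⁻⁶ T. Loop 2 (z = 0.273 m): B₂ = 2.71×10⁻⁷ T.
The fields add: B = B₁ + B₂ = 1.59×10⁻⁶ T.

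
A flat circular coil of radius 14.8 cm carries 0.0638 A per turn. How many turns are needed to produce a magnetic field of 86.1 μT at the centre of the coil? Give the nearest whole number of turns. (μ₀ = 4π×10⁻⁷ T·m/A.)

For an N-turn coil, B = Nμ₀I/(2R). A single turn gives B₁ = 2.71×10⁻⁷ T with R = 0.148 m.
N = B/B₁ = 8.61×10⁻⁵ / 2.71×10⁻⁷ = 317.88.

N = 318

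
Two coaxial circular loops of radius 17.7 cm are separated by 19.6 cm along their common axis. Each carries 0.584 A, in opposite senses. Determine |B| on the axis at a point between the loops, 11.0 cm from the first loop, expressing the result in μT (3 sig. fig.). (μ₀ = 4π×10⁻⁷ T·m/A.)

Each loop contributes B = μ₀IR²/[2(R²+z²)^(3/2)] on the axis, with z measured from that loop.
Loop 1 (z = 0.11 m): B₁ = 1.27×10⁻⁶ T. Loop 2 (z = 0.086 m): B₂ = 1.51×10⁻⁶ T.
The fields oppose: B = |B₁ − B₂| = 2.38×10⁻⁷ T.

B ≈ 0.238 μT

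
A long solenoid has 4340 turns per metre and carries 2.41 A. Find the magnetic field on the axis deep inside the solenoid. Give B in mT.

Inside a long solenoid, B = μ₀nI with n = 4340 turns/m.
B = 4π×10⁻⁷ × 4340 × 2.41 = 1.31×10⁻² T.

B ≈ 13.1 mT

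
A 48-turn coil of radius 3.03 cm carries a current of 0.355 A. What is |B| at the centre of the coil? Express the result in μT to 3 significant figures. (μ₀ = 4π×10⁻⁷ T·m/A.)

B ≈ 353 μT

For an N-turn flat coil, B = Nμ₀I/(2R) with R = 0.0303 m.
B = 48 × 7.36×10⁻⁶ T = 3.53×10⁻⁴ T.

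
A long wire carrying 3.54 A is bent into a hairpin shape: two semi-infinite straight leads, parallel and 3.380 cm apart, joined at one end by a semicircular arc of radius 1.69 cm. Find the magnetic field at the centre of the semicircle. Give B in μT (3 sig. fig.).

The semicircular arc contributes B_arc = μ₀I·π/(4πR) = μ₀I/(4R) = 6.58×10⁻⁵ T.
Each semi-infinite lead is at perpendicular distance R = 0.0169 m from the centre, with the perpendicular foot at its near end, so it contributes μ₀I/(4πR); both point the same way, together 4.19×10⁻⁵ T.
Arc and leads all point the same direction: B = 6.58×10⁻⁵ + 4.19×10⁻⁵ = 1.08×10⁻⁴ T.

B ≈ 108 μT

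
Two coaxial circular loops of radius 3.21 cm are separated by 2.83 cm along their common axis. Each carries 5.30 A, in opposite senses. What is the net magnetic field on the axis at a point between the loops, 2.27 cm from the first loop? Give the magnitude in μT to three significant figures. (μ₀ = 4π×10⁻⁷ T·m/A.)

B ≈ 42.7 μT

Each loop contributes B = μ₀IR²/[2(R²+z²)^(3/2)] on the axis, with z measured from that loop.
Loop 1 (z = 0.0227 m): B₁ = 5.65×10⁻⁵ T. Loop 2 (z = 0.0056 m): B₂ = 9.92×10⁻⁵ T.
The fields oppose: B = |B₁ − B₂| = 4.27×10⁻⁵ T.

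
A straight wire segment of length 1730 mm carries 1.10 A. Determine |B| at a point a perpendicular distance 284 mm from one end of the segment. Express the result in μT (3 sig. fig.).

B ≈ 0.382 μT

For a finite straight segment, B = (μ₀I/4πd)(sinθ₁ + sinθ₂), where θ₁, θ₂ are the angles from the perpendicular to each end.
The perpendicular foot is at one end, so the two end-offsets along the wire are 0 and L = 1.73 m.
sinθ₁ = 0/√(0²+0.284²) = 0.0000; sinθ₂ = 1.73/√(1.73²+0.284²) = 0.9868.
B = (4π×10⁻⁷ × 1.10) / (4π × 0.284) × (0.0000 + 0.9868) = 3.82×10⁻⁷ T.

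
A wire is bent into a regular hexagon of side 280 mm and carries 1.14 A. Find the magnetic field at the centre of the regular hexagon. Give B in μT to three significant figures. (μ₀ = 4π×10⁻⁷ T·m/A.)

Each side is a finite straight segment at perpendicular distance d = a/(2 tan(π/6)) = 0.2425 m from the centre, with end-angles ±π/6.
One side contributes B₁ = (μ₀I/4πd)·2 sin(π/6) = 4.70×10⁻⁷ T.
All 6 sides add in the same direction: B = 6 × 4.70×10⁻⁷ = 2.82×10⁻⁶ T.

B ≈ 2.82 μT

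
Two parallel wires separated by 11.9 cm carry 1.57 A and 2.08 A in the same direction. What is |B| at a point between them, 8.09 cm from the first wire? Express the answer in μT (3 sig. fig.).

Each long wire gives B = μ₀I/(2πd). Distances are d₁ = 0.0809 m and d₂ = 0.0381 m.
B₁ = 3.88×10⁻⁶ T, B₂ = 1.09×10⁻⁵ T.
Between parallel currents the two contributions point in opposite directions, so they subtract. B = |B₁ − B₂| = |3.88×10⁻⁶ − 1.09×10⁻⁵| = 7.04×10⁻⁶ T.

B ≈ 7.04 μT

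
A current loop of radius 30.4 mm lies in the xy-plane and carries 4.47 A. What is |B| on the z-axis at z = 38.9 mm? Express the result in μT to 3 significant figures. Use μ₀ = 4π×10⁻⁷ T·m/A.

On the axis of a circular loop, B = μ₀IR² / [2(R²+z²)^(3/2)].
R² + z² = (0.0304)² + (0.0389)² = 0.002437 m², and (R²+z²)^(3/2) = 1.20×10⁻⁴ m³.
B = (4π×10⁻⁷ × 4.47 × 0.0009242) / (2 × 1.20×10⁻⁴) = 2.16×10⁻⁵ T.

B ≈ 21.6 μT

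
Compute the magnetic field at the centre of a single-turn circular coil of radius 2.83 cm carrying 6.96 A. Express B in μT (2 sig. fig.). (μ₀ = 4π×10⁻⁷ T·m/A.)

At the centre of a circular loop the Biot–Savart law gives B = μ₀I/(2R).
B = (4π×10⁻⁷ × 6.96) / (2 × 0.0283) = 1.55×10⁻⁴ T.

B ≈ 150 μT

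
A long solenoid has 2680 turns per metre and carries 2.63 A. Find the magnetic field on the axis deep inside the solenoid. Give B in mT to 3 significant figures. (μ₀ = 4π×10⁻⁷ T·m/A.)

B ≈ 8.86 mT

Inside a long solenoid, B = μ₀nI with n = 2680 turns/m.
B = 4π×10⁻⁷ × 2680 × 2.63 = 8.86×10⁻³ T.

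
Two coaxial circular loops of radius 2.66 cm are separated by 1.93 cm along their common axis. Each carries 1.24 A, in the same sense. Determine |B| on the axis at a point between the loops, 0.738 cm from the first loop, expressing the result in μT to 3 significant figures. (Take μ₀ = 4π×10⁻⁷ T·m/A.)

B ≈ 48.5 μT

Each loop contributes B = μ₀IR²/[2(R²+z²)^(3/2)] on the axis, with z measured from that loop.
Loop 1 (z = 0.00738 m): B₁ = 2.62×10⁻⁵ T. Loop 2 (z = 0.01192 m): B₂ = 2.23×10⁻⁵ T.
The fields add: B = B₁ + B₂ = 4.85×10⁻⁵ T.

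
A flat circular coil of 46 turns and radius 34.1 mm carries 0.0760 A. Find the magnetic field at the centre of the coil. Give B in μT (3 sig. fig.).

For an N-turn flat coil, B = Nμ₀I/(2R) with R = 0.0341 m.
B = 46 × 1.40×10⁻⁶ T = 6.44×10⁻⁵ T.

B ≈ 64.4 μT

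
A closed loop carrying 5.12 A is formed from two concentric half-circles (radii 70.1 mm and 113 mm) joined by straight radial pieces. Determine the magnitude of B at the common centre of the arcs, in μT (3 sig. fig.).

The radial connectors point toward the centre, so dl × r̂ = 0 and they contribute nothing.
Each semicircle gives μ₀I/(4R): inner arc 2.29×10⁻⁵ T, outer arc 1.42×10⁻⁵ T.
The two arcs carry current in opposite angular senses, so their fields oppose: B = |2.29×10⁻⁵ − 1.42×10⁻⁵| = 8.71×10⁻⁶ T.

B ≈ 8.71 μT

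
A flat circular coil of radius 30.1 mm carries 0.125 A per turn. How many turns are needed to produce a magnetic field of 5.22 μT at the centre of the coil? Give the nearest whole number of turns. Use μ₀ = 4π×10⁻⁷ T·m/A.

N = 2

For an N-turn coil, B = Nμ₀I/(2R). A single turn gives B₁ = 2.61×10⁻⁶ T with R = 0.0301 m.
N = B/B₁ = 5.22×10⁻⁶ / 2.61×10⁻⁶ = 2.00.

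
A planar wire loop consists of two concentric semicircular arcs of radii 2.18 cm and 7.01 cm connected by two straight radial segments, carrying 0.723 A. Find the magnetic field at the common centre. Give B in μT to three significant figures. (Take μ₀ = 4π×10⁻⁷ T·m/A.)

B ≈ 7.18 μT

The radial connectors point toward the centre, so dl × r̂ = 0 and they contribute nothing.
Each semicircle gives μ₀I/(4R): inner arc 1.04×10⁻⁵ T, outer arc 3.24×10⁻⁶ T.
The two arcs carry current in opposite angular senses, so their fields oppose: B = |1.04×10⁻⁵ − 3.24×10⁻⁶| = 7.18×10⁻⁶ T.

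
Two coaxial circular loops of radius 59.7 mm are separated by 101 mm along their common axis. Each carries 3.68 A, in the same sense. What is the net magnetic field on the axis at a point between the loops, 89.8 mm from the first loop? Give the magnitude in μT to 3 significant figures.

Each loop contributes B = μ₀IR²/[2(R²+z²)^(3/2)] on the axis, with z measured from that loop.
Loop 1 (z = 0.0898 m): B₁ = 6.57×10⁻⁶ T. Loop 2 (z = 0.0112 m): B₂ = 3.68×10⁻⁵ T.
The fields add: B = B₁ + B₂ = 4.33×10⁻⁵ T.

B ≈ 43.3 μT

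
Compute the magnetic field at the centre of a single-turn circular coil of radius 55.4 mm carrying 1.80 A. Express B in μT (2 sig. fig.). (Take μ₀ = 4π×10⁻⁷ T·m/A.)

B ≈ 20 μT

At the centre of a circular loop the Biot–Savart law gives B = μ₀I/(2R).
B = (4π×10⁻⁷ × 1.80) / (2 × 0.0554) = 2.04×10⁻⁵ T.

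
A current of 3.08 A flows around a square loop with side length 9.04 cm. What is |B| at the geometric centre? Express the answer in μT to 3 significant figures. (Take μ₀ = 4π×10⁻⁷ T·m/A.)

Each side is a finite straight segment at perpendicular distance d = a/(2 tan(π/4)) = 0.0452 m from the centre, with end-angles ±π/4.
One side contributes B₁ = (μ₀I/4πd)·2 sin(π/4) = 9.64×10⁻⁶ T.
All 4 sides add in the same direction: B = 4 × 9.64×10⁻⁶ = 3.85×10⁻⁵ T.

B ≈ 38.5 μT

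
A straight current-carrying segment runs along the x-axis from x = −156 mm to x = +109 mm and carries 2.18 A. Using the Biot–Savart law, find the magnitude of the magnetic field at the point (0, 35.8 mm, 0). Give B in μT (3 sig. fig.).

For a finite straight segment, B = (μ₀I/4πd)(sinθ₁ + sinθ₂), where θ₁, θ₂ are the angles from the perpendicular to each end.
The perpendicular distance is d = 0.0358 m; the end-offsets along the wire are a = 0.156 m and b = 0.109 m.
sinθ₁ = 0.156/√(0.156²+0.0358²) = 0.9747; sinθ₂ = 0.109/√(0.109²+0.0358²) = 0.9501.
B = (4π×10⁻⁷ × 2.18) / (4π × 0.0358) × (0.9747 + 0.9501) = 1.17×10⁻⁵ T.

B ≈ 11.7 μT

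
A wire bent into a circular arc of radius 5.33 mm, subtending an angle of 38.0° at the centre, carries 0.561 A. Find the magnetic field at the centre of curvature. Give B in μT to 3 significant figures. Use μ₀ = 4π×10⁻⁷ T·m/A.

The Biot–Savart field of a circular arc at its centre is B = μ₀Iφ/(4πR), with φ = 0.6632 rad.
B = (4π×10⁻⁷ × 0.561 × 0.6632) / (4π × 0.00533) = 6.98×10⁻⁶ T.

B ≈ 6.98 μT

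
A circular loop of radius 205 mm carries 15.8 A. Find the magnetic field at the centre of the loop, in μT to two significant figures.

At the centre of a circular loop the Biot–Savart law gives B = μ₀I/(2R).
B = (4π×10⁻⁷ × 15.8) / (2 × 0.205) = 4.84×10⁻⁵ T.

B ≈ 48 μT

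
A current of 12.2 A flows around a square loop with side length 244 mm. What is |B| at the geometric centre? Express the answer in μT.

B ≈ 56.6 μT

Each side is a finite straight segment at perpendicular distance d = a/(2 tan(π/4)) = 0.122 m from the centre, with end-angles ±π/4.
One side contributes B₁ = (μ₀I/4πd)·2 sin(π/4) = 1.41×10⁻⁵ T.
All 4 sides add in the same direction: B = 4 × 1.41×10⁻⁵ = 5.66×10⁻⁵ T.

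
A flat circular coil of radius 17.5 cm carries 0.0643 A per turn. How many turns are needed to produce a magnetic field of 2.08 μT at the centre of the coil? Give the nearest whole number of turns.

N = 9

For an N-turn coil, B = Nμ₀I/(2R). A single turn gives B₁ = 2.31×10⁻⁷ T with R = 0.175 m.
N = B/B₁ = 2.08×10⁻⁶ / 2.31×10⁻⁷ = 9.01.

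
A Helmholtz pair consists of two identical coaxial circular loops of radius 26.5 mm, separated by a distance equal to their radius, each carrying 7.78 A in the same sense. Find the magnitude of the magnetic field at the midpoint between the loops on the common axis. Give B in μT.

Each loop contributes B = μ₀IR²/[2(R²+z²)^(3/2)] on the axis, with z measured from that loop.
Loop 1 (z = 0.01325 m): B₁ = 1.32×10⁻⁴ T. Loop 2 (z = 0.01325 m): B₂ = 1.32×10⁻⁴ T.
The fields add: B = B₁ + B₂ = 2.64×10⁻⁴ T.

B ≈ 264 μT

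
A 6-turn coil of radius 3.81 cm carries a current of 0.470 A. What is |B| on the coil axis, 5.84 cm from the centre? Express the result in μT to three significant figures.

B ≈ 7.59 μT

For an N-turn flat coil, B = Nμ₀IR²/[2(R²+z²)^(3/2)] with R = 0.0381 m, z = 0.0584 m.
B = 6 × 1.26×10⁻⁶ T = 7.59×10⁻⁶ T.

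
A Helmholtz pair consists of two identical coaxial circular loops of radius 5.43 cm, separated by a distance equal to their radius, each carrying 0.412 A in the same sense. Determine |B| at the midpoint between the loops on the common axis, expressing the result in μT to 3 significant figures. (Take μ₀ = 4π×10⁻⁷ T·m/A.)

Each loop contributes B = μ₀IR²/[2(R²+z²)^(3/2)] on the axis, with z measured from that loop.
Loop 1 (z = 0.02715 m): B₁ = 3.41×10⁻⁶ T. Loop 2 (z = 0.02715 m): B₂ = 3.41×10⁻⁶ T.
The fields add: B = B₁ + B₂ = 6.82×10⁻⁶ T.

B ≈ 6.82 μT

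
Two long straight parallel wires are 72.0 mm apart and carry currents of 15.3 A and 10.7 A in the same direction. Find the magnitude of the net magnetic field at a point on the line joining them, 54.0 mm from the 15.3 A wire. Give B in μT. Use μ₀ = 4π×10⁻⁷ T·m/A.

B ≈ 62.2 μT

Each long wire gives B = μ₀I/(2πd). Distances are d₁ = 0.054 m and d₂ = 0.018 m.
B₁ = 5.67×10⁻⁵ T, B₂ = 1.19×10⁻⁴ T.
Between parallel currents the two contributions point in opposite directions, so they subtract. B = |B₁ − B₂| = |5.67×10⁻⁵ − 1.19×10⁻⁴| = 6.22×10⁻⁵ T.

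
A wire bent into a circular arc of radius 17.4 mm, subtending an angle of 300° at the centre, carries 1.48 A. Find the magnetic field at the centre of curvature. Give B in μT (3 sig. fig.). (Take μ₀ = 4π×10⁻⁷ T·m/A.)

The Biot–Savart field of a circular arc at its centre is B = μ₀Iφ/(4πR), with φ = 5.236 rad.
B = (4π×10⁻⁷ × 1.48 × 5.236) / (4π × 0.0174) = 4.45×10⁻⁵ T.

B ≈ 44.5 μT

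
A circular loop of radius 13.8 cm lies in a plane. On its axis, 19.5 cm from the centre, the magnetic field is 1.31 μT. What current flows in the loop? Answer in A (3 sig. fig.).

On the axis of a loop, B = μ₀IR²/[2(R²+z²)^(3/2)], so I = 2B(R²+z²)^(3/2)/(μ₀R²).
R² + z² = 0.01904 + 0.03803 = 0.05707 m²; raised to 3/2 gives 1.36×10⁻² m³.
I = 2 × 1.31×10⁻⁶ × 1.36×10⁻² / (1.26×10⁻⁶ × 0.01904) = 1.49 A.

I ≈ 1.49 A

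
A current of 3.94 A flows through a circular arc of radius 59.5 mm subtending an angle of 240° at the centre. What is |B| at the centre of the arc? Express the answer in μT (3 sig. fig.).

The Biot–Savart field of a circular arc at its centre is B = μ₀Iφ/(4πR), with φ = 4.189 rad.
B = (4π×10⁻⁷ × 3.94 × 4.189) / (4π × 0.0595) = 2.77×10⁻⁵ T.

B ≈ 27.7 μT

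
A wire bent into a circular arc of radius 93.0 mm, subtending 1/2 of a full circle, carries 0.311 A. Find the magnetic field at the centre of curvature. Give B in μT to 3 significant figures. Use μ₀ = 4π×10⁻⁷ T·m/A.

B ≈ 1.05 μT

The Biot–Savart field of a circular arc at its centre is B = μ₀Iφ/(4πR), with φ = 3.142 rad.
B = (4π×10⁻⁷ × 0.311 × 3.142) / (4π × 0.093) = 1.05×10⁻⁶ T.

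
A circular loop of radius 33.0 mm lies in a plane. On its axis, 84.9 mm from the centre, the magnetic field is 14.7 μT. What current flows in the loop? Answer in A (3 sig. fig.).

I ≈ 16.2 A

On the axis of a loop, B = μ₀IR²/[2(R²+z²)^(3/2)], so I = 2B(R²+z²)^(3/2)/(μ₀R²).
R² + z² = 0.001089 + 0.007208 = 0.008297 m²; raised to 3/2 gives 7.56×10⁻⁴ m³.
I = 2 × 1.47×10⁻⁵ × 7.56×10⁻⁴ / (1.26×10⁻⁶ × 0.001089) = 16.2 A.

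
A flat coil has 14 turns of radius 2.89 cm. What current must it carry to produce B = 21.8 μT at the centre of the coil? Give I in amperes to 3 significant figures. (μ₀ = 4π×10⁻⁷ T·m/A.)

I ≈ 0.0716 A

For an N-turn coil, B = Nμ₀I/(2R) with R = 0.0289 m, so I = 2RB/(Nμ₀) = 2 × 0.0289 × 2.18×10⁻⁵ / (14 × 4π×10⁻⁷) = 7.16×10⁻² A.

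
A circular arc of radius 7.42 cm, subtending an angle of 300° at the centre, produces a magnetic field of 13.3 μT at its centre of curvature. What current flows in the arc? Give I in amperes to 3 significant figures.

I ≈ 1.88 A

For a circular arc, B = μ₀Iφ/(4πR) with φ in radians; here φ = 5.236 rad.
So I = 4πRB/(μ₀φ) = 4π × 0.0742 × 1.33×10⁻⁵ / (4π×10⁻⁷ × 5.236) = 1.88 A.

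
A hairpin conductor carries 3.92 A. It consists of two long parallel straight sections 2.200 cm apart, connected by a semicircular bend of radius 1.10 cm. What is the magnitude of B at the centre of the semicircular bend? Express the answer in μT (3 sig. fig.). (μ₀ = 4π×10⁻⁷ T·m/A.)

The semicircular arc contributes B_arc = μ₀I·π/(4πR) = μ₀I/(4R) = 1.12×10⁻⁴ T.
Each semi-infinite lead is at perpendicular distance R = 0.011 m from the centre, with the perpendicular foot at its near end, so it contributes μ₀I/(4πR); both point the same way, together 7.13×10⁻⁵ T.
Arc and leads all point the same direction: B = 1.12×10⁻⁴ + 7.13×10⁻⁵ = 1.83×10⁻⁴ T.

B ≈ 183 μT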